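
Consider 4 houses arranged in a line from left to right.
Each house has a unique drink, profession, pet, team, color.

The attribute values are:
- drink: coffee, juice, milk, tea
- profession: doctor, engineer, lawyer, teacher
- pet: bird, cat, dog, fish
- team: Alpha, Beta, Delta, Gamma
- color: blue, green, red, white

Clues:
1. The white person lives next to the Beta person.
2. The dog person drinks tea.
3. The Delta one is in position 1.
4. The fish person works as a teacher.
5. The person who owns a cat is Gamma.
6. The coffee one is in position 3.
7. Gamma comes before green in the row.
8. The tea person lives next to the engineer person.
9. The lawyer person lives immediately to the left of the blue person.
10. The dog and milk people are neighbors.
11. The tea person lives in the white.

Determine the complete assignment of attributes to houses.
Solution:

House | Drink | Profession | Pet | Team | Color
-----------------------------------------------
  1   | tea | lawyer | dog | Delta | white
  2   | milk | engineer | bird | Beta | blue
  3   | coffee | doctor | cat | Gamma | red
  4   | juice | teacher | fish | Alpha | green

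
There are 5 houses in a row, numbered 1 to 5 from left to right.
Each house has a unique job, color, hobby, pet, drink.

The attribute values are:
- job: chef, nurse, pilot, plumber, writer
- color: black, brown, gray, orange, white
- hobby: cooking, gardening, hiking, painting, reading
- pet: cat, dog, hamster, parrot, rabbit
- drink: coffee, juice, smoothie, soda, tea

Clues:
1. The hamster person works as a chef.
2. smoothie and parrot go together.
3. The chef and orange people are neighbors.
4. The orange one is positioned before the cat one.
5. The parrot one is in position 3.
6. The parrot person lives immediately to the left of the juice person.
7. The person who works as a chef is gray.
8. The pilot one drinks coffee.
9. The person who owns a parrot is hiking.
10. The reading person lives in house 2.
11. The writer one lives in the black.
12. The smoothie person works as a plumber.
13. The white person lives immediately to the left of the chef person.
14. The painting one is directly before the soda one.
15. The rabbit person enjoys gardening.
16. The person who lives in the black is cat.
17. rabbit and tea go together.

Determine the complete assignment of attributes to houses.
Solution:

House | Job | Color | Hobby | Pet | Drink
-----------------------------------------
  1   | pilot | white | painting | dog | coffee
  2   | chef | gray | reading | hamster | soda
  3   | plumber | orange | hiking | parrot | smoothie
  4   | writer | black | cooking | cat | juice
  5   | nurse | brown | gardening | rabbit | tea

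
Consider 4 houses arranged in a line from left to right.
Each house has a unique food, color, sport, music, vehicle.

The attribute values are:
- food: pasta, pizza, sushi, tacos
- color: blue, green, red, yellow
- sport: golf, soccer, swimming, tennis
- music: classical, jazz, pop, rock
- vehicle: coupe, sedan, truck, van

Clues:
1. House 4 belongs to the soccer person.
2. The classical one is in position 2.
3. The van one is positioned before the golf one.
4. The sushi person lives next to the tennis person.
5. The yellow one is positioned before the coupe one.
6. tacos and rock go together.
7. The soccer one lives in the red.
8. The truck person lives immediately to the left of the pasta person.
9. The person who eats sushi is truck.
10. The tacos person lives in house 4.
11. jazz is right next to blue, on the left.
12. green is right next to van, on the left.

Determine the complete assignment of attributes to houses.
Solution:

House | Food | Color | Sport | Music | Vehicle
----------------------------------------------
  1   | sushi | green | swimming | jazz | truck
  2   | pasta | blue | tennis | classical | van
  3   | pizza | yellow | golf | pop | sedan
  4   | tacos | red | soccer | rock | coupe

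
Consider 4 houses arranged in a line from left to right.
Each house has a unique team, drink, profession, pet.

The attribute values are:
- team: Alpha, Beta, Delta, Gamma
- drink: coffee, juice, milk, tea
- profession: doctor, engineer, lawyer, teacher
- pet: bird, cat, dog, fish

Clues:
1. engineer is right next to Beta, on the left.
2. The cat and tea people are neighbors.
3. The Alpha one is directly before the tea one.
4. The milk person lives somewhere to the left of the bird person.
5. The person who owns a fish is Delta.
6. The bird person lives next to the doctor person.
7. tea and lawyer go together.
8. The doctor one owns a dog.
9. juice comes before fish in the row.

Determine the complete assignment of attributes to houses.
Solution:

House | Team | Drink | Profession | Pet
---------------------------------------
  1   | Alpha | milk | engineer | cat
  2   | Beta | tea | lawyer | bird
  3   | Gamma | juice | doctor | dog
  4   | Delta | coffee | teacher | fish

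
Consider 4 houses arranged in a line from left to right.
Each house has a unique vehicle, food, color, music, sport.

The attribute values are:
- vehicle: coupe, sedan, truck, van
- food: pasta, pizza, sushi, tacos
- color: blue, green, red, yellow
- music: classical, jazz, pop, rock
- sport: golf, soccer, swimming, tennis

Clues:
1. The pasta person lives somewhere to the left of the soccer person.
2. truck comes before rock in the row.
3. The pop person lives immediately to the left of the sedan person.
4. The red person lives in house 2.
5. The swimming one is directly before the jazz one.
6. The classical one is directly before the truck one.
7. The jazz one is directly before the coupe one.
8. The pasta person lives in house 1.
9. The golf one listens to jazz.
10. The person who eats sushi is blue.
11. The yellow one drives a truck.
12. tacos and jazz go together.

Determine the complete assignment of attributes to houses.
Solution:

House | Vehicle | Food | Color | Music | Sport
----------------------------------------------
  1   | van | pasta | green | pop | tennis
  2   | sedan | pizza | red | classical | swimming
  3   | truck | tacos | yellow | jazz | golf
  4   | coupe | sushi | blue | rock | soccer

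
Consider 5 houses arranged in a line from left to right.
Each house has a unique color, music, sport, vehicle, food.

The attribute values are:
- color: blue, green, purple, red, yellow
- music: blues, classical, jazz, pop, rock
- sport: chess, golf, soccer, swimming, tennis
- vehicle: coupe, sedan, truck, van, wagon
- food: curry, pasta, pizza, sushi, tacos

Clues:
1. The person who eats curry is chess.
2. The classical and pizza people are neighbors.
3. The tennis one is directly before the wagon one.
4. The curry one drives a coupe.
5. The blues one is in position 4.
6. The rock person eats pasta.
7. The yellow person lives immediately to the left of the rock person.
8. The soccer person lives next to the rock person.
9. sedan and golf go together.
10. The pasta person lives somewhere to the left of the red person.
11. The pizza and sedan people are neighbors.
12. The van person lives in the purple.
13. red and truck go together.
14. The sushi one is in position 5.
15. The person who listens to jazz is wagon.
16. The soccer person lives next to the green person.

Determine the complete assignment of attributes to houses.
Solution:

House | Color | Music | Sport | Vehicle | Food
----------------------------------------------
  1   | purple | classical | tennis | van | tacos
  2   | yellow | jazz | soccer | wagon | pizza
  3   | green | rock | golf | sedan | pasta
  4   | blue | blues | chess | coupe | curry
  5   | red | pop | swimming | truck | sushi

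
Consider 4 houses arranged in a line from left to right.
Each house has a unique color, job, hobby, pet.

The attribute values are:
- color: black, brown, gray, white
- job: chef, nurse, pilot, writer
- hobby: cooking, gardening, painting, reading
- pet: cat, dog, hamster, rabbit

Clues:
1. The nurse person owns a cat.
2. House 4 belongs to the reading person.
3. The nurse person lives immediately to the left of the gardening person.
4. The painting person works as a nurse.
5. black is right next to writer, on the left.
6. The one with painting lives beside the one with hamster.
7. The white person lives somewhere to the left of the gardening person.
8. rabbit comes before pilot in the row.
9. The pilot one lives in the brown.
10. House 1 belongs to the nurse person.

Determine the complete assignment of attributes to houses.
Solution:

House | Color | Job | Hobby | Pet
---------------------------------
  1   | white | nurse | painting | cat
  2   | black | chef | gardening | hamster
  3   | gray | writer | cooking | rabbit
  4   | brown | pilot | reading | dog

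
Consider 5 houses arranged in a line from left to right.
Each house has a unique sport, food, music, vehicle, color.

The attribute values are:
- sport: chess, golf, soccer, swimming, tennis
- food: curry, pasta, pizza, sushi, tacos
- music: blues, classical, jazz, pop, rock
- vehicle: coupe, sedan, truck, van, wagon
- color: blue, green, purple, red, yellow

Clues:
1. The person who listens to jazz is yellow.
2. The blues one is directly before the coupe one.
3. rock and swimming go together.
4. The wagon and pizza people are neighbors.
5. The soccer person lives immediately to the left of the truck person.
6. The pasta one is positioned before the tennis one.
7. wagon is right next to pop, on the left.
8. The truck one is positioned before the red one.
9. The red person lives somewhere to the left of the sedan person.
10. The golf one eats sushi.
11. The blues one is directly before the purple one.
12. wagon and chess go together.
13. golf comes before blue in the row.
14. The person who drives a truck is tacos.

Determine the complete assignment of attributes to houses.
Solution:

House | Sport | Food | Music | Vehicle | Color
----------------------------------------------
  1   | chess | pasta | blues | wagon | green
  2   | soccer | pizza | pop | coupe | purple
  3   | tennis | tacos | jazz | truck | yellow
  4   | golf | sushi | classical | van | red
  5   | swimming | curry | rock | sedan | blue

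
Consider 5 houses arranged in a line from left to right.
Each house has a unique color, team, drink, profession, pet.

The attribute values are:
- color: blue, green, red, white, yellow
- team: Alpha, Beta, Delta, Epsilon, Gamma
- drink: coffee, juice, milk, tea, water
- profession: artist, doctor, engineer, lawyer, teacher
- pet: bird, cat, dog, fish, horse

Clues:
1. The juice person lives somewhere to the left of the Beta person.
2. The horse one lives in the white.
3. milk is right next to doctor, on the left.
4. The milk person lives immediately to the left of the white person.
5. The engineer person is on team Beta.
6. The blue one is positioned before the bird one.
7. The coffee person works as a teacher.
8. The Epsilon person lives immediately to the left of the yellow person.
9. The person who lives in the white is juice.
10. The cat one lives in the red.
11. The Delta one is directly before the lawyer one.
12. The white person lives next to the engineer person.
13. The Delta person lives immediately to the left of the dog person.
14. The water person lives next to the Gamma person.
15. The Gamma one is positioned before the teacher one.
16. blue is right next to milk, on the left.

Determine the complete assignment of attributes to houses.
Solution:

House | Color | Team | Drink | Profession | Pet
-----------------------------------------------
  1   | blue | Delta | water | artist | fish
  2   | green | Gamma | milk | lawyer | dog
  3   | white | Epsilon | juice | doctor | horse
  4   | yellow | Beta | tea | engineer | bird
  5   | red | Alpha | coffee | teacher | cat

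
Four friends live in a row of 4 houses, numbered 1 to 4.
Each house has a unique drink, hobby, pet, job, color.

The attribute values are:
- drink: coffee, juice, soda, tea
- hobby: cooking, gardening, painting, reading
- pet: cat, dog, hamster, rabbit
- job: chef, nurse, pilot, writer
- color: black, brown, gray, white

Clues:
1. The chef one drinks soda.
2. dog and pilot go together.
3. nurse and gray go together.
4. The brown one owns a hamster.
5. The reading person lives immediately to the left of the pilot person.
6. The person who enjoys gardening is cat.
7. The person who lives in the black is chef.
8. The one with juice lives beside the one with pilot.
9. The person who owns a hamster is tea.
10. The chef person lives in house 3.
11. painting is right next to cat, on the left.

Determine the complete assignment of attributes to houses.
Solution:

House | Drink | Hobby | Pet | Job | Color
-----------------------------------------
  1   | juice | reading | rabbit | nurse | gray
  2   | coffee | painting | dog | pilot | white
  3   | soda | gardening | cat | chef | black
  4   | tea | cooking | hamster | writer | brown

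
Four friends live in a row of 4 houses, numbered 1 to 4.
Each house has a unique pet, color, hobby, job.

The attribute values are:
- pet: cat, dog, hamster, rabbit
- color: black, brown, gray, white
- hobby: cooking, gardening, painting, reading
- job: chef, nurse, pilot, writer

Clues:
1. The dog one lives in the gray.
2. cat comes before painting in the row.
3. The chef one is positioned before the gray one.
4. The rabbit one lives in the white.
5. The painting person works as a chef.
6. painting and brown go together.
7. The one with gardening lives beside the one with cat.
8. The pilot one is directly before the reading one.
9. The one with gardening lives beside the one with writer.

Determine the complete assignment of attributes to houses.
Solution:

House | Pet | Color | Hobby | Job
---------------------------------
  1   | rabbit | white | gardening | pilot
  2   | cat | black | reading | writer
  3   | hamster | brown | painting | chef
  4   | dog | gray | cooking | nurse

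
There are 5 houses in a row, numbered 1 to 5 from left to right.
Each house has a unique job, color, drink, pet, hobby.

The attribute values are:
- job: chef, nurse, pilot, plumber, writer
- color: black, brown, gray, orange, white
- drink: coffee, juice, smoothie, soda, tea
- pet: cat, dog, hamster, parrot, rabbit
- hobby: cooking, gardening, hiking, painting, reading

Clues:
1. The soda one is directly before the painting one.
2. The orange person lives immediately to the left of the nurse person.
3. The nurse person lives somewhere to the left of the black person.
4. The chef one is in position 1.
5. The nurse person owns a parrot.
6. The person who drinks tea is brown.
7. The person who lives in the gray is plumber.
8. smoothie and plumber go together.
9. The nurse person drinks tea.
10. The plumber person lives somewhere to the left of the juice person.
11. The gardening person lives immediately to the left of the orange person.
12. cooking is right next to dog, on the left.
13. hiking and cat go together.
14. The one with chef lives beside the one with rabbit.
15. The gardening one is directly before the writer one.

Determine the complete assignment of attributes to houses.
Solution:

House | Job | Color | Drink | Pet | Hobby
-----------------------------------------
  1   | chef | white | soda | hamster | gardening
  2   | writer | orange | coffee | rabbit | painting
  3   | nurse | brown | tea | parrot | cooking
  4   | plumber | gray | smoothie | dog | reading
  5   | pilot | black | juice | cat | hiking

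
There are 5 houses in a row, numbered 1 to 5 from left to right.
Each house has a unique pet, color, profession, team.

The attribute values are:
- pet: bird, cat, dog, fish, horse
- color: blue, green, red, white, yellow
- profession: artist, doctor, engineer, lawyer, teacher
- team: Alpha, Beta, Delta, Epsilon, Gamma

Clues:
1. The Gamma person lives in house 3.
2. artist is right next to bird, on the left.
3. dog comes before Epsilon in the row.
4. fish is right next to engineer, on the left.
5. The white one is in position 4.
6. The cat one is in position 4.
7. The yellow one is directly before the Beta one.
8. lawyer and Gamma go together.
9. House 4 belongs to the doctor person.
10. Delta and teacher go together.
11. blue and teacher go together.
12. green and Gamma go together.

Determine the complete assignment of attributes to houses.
Solution:

House | Pet | Color | Profession | Team
---------------------------------------
  1   | fish | yellow | artist | Alpha
  2   | bird | red | engineer | Beta
  3   | dog | green | lawyer | Gamma
  4   | cat | white | doctor | Epsilon
  5   | horse | blue | teacher | Delta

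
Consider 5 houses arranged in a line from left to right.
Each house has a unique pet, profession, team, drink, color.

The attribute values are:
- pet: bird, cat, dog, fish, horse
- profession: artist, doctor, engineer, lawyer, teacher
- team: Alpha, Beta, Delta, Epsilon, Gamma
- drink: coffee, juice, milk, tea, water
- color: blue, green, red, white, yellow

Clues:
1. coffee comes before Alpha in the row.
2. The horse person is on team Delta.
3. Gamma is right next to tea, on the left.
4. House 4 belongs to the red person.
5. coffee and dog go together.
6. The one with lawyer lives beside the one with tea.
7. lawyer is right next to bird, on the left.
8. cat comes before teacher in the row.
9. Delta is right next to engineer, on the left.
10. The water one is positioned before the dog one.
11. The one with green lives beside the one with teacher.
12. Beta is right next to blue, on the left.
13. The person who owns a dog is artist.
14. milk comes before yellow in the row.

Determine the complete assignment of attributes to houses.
Solution:

House | Pet | Profession | Team | Drink | Color
-----------------------------------------------
  1   | cat | lawyer | Gamma | water | green
  2   | bird | teacher | Beta | tea | white
  3   | dog | artist | Epsilon | coffee | blue
  4   | horse | doctor | Delta | milk | red
  5   | fish | engineer | Alpha | juice | yellow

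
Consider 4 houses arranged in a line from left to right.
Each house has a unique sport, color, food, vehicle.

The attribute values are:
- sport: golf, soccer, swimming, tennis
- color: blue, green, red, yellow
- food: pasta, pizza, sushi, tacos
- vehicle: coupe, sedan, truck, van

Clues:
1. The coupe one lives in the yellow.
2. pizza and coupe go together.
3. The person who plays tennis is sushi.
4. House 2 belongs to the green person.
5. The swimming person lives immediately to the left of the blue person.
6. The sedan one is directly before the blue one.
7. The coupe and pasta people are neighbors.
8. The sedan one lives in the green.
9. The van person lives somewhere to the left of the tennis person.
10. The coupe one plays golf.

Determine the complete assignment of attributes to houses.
Solution:

House | Sport | Color | Food | Vehicle
--------------------------------------
  1   | golf | yellow | pizza | coupe
  2   | swimming | green | pasta | sedan
  3   | soccer | blue | tacos | van
  4   | tennis | red | sushi | truck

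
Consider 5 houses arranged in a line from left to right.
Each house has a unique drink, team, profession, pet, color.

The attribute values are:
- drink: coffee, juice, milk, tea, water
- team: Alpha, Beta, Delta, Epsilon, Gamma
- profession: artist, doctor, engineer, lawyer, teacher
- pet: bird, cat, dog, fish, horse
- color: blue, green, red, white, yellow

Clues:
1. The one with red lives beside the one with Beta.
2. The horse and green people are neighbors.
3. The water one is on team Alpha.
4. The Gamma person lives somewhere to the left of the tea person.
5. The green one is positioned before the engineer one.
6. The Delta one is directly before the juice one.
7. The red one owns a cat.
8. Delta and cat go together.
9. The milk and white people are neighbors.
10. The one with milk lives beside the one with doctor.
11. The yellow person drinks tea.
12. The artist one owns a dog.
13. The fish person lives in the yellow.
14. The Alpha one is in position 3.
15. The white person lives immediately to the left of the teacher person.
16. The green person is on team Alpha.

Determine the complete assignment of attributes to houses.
Solution:

House | Drink | Team | Profession | Pet | Color
-----------------------------------------------
  1   | milk | Delta | lawyer | cat | red
  2   | juice | Beta | doctor | horse | white
  3   | water | Alpha | teacher | bird | green
  4   | coffee | Gamma | artist | dog | blue
  5   | tea | Epsilon | engineer | fish | yellow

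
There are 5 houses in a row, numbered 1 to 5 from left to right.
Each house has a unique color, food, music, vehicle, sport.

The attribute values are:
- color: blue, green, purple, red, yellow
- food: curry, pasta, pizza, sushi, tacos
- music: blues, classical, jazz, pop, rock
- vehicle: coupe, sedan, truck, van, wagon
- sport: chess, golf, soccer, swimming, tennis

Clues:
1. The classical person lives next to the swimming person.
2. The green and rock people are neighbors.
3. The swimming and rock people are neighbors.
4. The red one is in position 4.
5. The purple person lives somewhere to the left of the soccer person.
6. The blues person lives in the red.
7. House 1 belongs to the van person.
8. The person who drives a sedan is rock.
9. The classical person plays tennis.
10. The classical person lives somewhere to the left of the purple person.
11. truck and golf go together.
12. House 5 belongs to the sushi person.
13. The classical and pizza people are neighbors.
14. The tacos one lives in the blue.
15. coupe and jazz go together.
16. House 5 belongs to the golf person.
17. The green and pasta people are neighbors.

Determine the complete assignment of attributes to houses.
Solution:

House | Color | Food | Music | Vehicle | Sport
----------------------------------------------
  1   | blue | tacos | classical | van | tennis
  2   | green | pizza | jazz | coupe | swimming
  3   | purple | pasta | rock | sedan | chess
  4   | red | curry | blues | wagon | soccer
  5   | yellow | sushi | pop | truck | golf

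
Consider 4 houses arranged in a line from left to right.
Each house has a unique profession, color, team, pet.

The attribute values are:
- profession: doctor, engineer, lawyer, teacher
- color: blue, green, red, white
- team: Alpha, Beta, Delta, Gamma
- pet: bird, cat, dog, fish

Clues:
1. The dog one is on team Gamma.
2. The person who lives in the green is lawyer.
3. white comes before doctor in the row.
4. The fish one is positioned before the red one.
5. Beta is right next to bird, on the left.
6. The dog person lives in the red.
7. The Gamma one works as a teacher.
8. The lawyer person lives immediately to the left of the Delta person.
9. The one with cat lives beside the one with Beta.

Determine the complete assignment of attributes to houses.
Solution:

House | Profession | Color | Team | Pet
---------------------------------------
  1   | engineer | white | Alpha | cat
  2   | lawyer | green | Beta | fish
  3   | doctor | blue | Delta | bird
  4   | teacher | red | Gamma | dog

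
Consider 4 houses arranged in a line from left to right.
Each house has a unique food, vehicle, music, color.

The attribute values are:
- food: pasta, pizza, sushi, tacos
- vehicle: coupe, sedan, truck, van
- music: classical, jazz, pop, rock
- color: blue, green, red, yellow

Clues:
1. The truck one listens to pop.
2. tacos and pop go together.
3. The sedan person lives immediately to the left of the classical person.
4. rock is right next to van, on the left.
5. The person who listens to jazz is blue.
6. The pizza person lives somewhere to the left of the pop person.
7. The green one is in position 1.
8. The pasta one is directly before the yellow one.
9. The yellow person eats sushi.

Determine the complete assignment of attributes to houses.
Solution:

House | Food | Vehicle | Music | Color
--------------------------------------
  1   | pasta | sedan | rock | green
  2   | sushi | van | classical | yellow
  3   | pizza | coupe | jazz | blue
  4   | tacos | truck | pop | red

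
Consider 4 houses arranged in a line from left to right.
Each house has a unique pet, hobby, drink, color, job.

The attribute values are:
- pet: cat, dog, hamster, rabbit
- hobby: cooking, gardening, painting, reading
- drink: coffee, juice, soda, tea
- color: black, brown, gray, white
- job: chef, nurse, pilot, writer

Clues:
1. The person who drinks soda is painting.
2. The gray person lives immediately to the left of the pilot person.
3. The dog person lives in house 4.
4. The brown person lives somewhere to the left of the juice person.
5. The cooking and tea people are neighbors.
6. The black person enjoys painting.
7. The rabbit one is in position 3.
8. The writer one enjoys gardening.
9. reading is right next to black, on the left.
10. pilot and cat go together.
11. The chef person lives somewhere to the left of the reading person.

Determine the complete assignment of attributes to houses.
Solution:

House | Pet | Hobby | Drink | Color | Job
-----------------------------------------
  1   | hamster | cooking | coffee | gray | chef
  2   | cat | reading | tea | brown | pilot
  3   | rabbit | painting | soda | black | nurse
  4   | dog | gardening | juice | white | writer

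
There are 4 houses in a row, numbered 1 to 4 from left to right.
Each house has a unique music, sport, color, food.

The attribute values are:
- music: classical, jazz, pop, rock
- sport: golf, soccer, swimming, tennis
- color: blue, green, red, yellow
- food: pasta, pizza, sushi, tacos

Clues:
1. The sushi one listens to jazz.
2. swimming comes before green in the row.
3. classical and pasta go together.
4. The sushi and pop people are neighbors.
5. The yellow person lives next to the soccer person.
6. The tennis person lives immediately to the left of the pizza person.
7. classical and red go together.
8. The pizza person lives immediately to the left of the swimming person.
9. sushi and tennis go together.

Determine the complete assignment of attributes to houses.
Solution:

House | Music | Sport | Color | Food
------------------------------------
  1   | jazz | tennis | yellow | sushi
  2   | pop | soccer | blue | pizza
  3   | classical | swimming | red | pasta
  4   | rock | golf | green | tacos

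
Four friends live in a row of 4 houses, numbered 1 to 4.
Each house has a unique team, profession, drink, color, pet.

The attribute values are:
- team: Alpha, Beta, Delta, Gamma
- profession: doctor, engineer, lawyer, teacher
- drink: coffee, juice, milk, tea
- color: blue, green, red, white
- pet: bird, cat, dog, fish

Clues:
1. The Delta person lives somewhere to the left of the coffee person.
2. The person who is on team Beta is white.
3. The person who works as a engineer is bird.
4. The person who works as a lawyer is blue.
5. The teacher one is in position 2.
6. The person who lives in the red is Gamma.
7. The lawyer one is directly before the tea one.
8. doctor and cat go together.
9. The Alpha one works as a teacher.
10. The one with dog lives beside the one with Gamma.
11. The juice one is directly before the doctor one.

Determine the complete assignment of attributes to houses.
Solution:

House | Team | Profession | Drink | Color | Pet
-----------------------------------------------
  1   | Delta | lawyer | milk | blue | fish
  2   | Alpha | teacher | tea | green | dog
  3   | Gamma | engineer | juice | red | bird
  4   | Beta | doctor | coffee | white | cat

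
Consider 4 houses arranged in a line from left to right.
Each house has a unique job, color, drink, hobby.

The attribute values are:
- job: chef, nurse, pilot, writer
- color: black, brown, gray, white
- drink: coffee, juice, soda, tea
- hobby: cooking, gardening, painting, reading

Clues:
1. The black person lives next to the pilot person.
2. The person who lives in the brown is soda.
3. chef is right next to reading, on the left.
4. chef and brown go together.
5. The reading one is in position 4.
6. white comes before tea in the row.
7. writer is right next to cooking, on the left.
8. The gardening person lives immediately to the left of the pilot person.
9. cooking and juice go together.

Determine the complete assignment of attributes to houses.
Solution:

House | Job | Color | Drink | Hobby
-----------------------------------
  1   | writer | black | coffee | gardening
  2   | pilot | white | juice | cooking
  3   | chef | brown | soda | painting
  4   | nurse | gray | tea | reading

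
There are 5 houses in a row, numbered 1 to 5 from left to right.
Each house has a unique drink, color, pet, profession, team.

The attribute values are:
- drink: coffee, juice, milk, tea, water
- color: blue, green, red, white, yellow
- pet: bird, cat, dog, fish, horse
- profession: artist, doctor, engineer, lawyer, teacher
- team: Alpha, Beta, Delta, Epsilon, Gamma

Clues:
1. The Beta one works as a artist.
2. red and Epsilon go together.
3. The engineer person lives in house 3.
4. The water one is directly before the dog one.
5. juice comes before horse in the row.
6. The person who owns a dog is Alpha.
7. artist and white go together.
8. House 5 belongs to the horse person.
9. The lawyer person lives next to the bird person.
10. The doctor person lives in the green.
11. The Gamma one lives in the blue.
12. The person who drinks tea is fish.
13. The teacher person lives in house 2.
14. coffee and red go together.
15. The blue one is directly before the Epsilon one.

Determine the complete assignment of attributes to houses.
Solution:

House | Drink | Color | Pet | Profession | Team
-----------------------------------------------
  1   | tea | blue | fish | lawyer | Gamma
  2   | coffee | red | bird | teacher | Epsilon
  3   | water | yellow | cat | engineer | Delta
  4   | juice | green | dog | doctor | Alpha
  5   | milk | white | horse | artist | Beta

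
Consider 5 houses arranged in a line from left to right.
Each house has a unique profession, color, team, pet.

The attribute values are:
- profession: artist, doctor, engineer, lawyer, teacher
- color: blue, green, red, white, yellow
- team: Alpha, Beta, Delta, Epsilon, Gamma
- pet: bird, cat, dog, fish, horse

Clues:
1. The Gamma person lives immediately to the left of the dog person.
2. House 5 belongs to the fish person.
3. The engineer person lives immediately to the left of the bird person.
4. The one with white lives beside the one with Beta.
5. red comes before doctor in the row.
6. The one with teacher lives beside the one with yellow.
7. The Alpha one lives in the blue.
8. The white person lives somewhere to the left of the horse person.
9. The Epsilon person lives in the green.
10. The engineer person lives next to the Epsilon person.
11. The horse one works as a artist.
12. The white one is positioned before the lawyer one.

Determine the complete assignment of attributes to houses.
Solution:

House | Profession | Color | Team | Pet
---------------------------------------
  1   | teacher | white | Gamma | cat
  2   | engineer | yellow | Beta | dog
  3   | lawyer | green | Epsilon | bird
  4   | artist | red | Delta | horse
  5   | doctor | blue | Alpha | fish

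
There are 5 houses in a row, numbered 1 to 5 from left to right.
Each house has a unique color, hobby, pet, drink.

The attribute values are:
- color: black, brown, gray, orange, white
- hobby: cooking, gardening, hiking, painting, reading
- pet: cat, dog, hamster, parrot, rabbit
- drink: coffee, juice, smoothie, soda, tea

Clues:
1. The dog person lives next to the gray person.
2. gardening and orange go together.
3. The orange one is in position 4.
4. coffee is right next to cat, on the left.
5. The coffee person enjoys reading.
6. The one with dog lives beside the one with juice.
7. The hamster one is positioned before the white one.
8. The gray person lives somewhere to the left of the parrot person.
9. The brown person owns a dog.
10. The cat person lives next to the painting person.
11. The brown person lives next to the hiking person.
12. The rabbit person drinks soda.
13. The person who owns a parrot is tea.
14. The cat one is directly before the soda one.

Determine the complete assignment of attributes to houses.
Solution:

House | Color | Hobby | Pet | Drink
-----------------------------------
  1   | brown | reading | dog | coffee
  2   | gray | hiking | cat | juice
  3   | black | painting | rabbit | soda
  4   | orange | gardening | hamster | smoothie
  5   | white | cooking | parrot | tea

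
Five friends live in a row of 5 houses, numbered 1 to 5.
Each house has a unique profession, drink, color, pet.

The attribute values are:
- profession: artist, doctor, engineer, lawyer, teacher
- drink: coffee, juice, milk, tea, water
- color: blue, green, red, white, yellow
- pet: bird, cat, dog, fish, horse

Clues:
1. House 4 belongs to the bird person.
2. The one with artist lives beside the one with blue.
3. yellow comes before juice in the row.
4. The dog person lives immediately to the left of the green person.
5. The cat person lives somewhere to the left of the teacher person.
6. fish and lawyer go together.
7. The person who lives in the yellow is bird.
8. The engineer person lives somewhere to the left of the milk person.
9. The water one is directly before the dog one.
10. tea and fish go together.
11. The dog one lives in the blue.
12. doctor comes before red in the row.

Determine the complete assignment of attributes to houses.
Solution:

House | Profession | Drink | Color | Pet
----------------------------------------
  1   | artist | water | white | cat
  2   | engineer | coffee | blue | dog
  3   | lawyer | tea | green | fish
  4   | doctor | milk | yellow | bird
  5   | teacher | juice | red | horse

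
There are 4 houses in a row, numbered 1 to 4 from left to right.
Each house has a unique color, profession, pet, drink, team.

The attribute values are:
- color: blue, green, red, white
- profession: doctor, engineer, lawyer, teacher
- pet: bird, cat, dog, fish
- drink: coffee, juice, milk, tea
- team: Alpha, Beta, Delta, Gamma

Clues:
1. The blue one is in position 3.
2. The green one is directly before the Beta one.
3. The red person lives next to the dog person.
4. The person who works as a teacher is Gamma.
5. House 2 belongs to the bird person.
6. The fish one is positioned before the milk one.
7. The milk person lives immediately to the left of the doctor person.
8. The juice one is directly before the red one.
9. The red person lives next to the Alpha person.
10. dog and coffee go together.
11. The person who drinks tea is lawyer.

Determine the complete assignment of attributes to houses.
Solution:

House | Color | Profession | Pet | Drink | Team
-----------------------------------------------
  1   | green | teacher | fish | juice | Gamma
  2   | red | engineer | bird | milk | Beta
  3   | blue | doctor | dog | coffee | Alpha
  4   | white | lawyer | cat | tea | Delta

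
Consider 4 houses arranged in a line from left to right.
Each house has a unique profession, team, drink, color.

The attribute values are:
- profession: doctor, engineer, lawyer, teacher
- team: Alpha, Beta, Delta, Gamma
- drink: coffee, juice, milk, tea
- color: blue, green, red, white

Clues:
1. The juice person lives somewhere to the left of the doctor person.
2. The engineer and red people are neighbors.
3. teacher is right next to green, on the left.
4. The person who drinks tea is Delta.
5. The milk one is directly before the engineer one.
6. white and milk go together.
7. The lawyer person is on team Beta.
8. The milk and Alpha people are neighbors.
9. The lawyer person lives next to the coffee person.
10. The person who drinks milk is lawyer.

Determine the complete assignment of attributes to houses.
Solution:

House | Profession | Team | Drink | Color
-----------------------------------------
  1   | lawyer | Beta | milk | white
  2   | engineer | Alpha | coffee | blue
  3   | teacher | Gamma | juice | red
  4   | doctor | Delta | tea | green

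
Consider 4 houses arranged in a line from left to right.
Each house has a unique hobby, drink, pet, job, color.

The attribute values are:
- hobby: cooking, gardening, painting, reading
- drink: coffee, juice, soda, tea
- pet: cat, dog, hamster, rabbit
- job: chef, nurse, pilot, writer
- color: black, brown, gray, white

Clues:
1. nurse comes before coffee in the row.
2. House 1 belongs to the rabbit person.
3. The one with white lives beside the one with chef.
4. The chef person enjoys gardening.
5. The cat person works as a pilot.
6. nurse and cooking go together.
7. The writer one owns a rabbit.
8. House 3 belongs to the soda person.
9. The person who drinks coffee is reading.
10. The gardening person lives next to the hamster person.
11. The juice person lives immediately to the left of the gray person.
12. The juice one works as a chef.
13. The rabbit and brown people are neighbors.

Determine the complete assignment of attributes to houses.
Solution:

House | Hobby | Drink | Pet | Job | Color
-----------------------------------------
  1   | painting | tea | rabbit | writer | white
  2   | gardening | juice | dog | chef | brown
  3   | cooking | soda | hamster | nurse | gray
  4   | reading | coffee | cat | pilot | black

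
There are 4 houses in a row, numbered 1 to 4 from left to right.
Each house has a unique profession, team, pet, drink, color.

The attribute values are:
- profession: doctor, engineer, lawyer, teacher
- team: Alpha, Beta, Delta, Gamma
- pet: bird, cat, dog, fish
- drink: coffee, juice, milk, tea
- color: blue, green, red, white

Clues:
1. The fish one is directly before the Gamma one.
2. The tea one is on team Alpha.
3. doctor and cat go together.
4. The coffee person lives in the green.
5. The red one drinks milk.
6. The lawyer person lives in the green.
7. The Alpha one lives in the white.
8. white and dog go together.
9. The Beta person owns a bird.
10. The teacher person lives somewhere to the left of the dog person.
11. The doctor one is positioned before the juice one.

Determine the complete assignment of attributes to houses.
Solution:

House | Profession | Team | Pet | Drink | Color
-----------------------------------------------
  1   | lawyer | Delta | fish | coffee | green
  2   | doctor | Gamma | cat | milk | red
  3   | teacher | Beta | bird | juice | blue
  4   | engineer | Alpha | dog | tea | white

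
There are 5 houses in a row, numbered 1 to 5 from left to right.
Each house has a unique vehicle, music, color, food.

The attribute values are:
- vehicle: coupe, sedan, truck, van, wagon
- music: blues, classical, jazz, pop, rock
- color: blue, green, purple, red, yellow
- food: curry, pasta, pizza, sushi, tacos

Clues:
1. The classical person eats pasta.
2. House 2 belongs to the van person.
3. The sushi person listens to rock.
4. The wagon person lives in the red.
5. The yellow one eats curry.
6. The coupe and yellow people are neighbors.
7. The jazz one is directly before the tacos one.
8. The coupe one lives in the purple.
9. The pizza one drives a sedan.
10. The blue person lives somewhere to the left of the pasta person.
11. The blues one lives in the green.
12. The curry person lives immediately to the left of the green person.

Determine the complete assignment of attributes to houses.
Solution:

House | Vehicle | Music | Color | Food
--------------------------------------
  1   | coupe | rock | purple | sushi
  2   | van | jazz | yellow | curry
  3   | truck | blues | green | tacos
  4   | sedan | pop | blue | pizza
  5   | wagon | classical | red | pasta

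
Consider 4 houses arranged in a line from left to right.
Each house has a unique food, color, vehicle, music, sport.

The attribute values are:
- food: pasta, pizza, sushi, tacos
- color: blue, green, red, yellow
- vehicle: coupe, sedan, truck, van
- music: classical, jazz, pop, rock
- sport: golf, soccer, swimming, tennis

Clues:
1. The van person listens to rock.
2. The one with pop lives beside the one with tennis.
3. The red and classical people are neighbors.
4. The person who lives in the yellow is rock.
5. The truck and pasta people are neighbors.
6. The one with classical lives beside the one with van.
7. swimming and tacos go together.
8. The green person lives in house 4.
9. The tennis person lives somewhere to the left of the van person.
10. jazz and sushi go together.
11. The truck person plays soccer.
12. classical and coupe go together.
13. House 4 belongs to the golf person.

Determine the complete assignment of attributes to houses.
Solution:

House | Food | Color | Vehicle | Music | Sport
----------------------------------------------
  1   | pizza | red | truck | pop | soccer
  2   | pasta | blue | coupe | classical | tennis
  3   | tacos | yellow | van | rock | swimming
  4   | sushi | green | sedan | jazz | golf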